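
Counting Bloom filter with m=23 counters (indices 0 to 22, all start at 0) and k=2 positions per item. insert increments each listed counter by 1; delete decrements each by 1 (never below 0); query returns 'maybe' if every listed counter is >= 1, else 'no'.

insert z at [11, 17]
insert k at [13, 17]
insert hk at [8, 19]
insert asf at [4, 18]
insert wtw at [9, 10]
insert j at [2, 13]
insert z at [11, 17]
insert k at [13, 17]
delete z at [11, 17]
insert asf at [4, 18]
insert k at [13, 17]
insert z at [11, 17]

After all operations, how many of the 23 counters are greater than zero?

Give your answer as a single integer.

Step 1: insert z at [11, 17] -> counters=[0,0,0,0,0,0,0,0,0,0,0,1,0,0,0,0,0,1,0,0,0,0,0]
Step 2: insert k at [13, 17] -> counters=[0,0,0,0,0,0,0,0,0,0,0,1,0,1,0,0,0,2,0,0,0,0,0]
Step 3: insert hk at [8, 19] -> counters=[0,0,0,0,0,0,0,0,1,0,0,1,0,1,0,0,0,2,0,1,0,0,0]
Step 4: insert asf at [4, 18] -> counters=[0,0,0,0,1,0,0,0,1,0,0,1,0,1,0,0,0,2,1,1,0,0,0]
Step 5: insert wtw at [9, 10] -> counters=[0,0,0,0,1,0,0,0,1,1,1,1,0,1,0,0,0,2,1,1,0,0,0]
Step 6: insert j at [2, 13] -> counters=[0,0,1,0,1,0,0,0,1,1,1,1,0,2,0,0,0,2,1,1,0,0,0]
Step 7: insert z at [11, 17] -> counters=[0,0,1,0,1,0,0,0,1,1,1,2,0,2,0,0,0,3,1,1,0,0,0]
Step 8: insert k at [13, 17] -> counters=[0,0,1,0,1,0,0,0,1,1,1,2,0,3,0,0,0,4,1,1,0,0,0]
Step 9: delete z at [11, 17] -> counters=[0,0,1,0,1,0,0,0,1,1,1,1,0,3,0,0,0,3,1,1,0,0,0]
Step 10: insert asf at [4, 18] -> counters=[0,0,1,0,2,0,0,0,1,1,1,1,0,3,0,0,0,3,2,1,0,0,0]
Step 11: insert k at [13, 17] -> counters=[0,0,1,0,2,0,0,0,1,1,1,1,0,4,0,0,0,4,2,1,0,0,0]
Step 12: insert z at [11, 17] -> counters=[0,0,1,0,2,0,0,0,1,1,1,2,0,4,0,0,0,5,2,1,0,0,0]
Final counters=[0,0,1,0,2,0,0,0,1,1,1,2,0,4,0,0,0,5,2,1,0,0,0] -> 10 nonzero

Answer: 10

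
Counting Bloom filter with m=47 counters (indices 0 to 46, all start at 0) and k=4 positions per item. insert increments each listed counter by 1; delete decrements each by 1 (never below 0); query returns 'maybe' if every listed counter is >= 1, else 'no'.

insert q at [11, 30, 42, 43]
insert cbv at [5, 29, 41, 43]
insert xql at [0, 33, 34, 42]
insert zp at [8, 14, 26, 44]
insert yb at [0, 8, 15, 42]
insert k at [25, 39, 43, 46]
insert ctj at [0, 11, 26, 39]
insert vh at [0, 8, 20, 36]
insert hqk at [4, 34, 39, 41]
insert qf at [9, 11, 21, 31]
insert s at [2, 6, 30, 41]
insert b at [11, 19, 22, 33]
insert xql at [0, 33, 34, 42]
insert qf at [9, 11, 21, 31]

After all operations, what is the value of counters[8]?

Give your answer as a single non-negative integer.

Step 1: insert q at [11, 30, 42, 43] -> counters=[0,0,0,0,0,0,0,0,0,0,0,1,0,0,0,0,0,0,0,0,0,0,0,0,0,0,0,0,0,0,1,0,0,0,0,0,0,0,0,0,0,0,1,1,0,0,0]
Step 2: insert cbv at [5, 29, 41, 43] -> counters=[0,0,0,0,0,1,0,0,0,0,0,1,0,0,0,0,0,0,0,0,0,0,0,0,0,0,0,0,0,1,1,0,0,0,0,0,0,0,0,0,0,1,1,2,0,0,0]
Step 3: insert xql at [0, 33, 34, 42] -> counters=[1,0,0,0,0,1,0,0,0,0,0,1,0,0,0,0,0,0,0,0,0,0,0,0,0,0,0,0,0,1,1,0,0,1,1,0,0,0,0,0,0,1,2,2,0,0,0]
Step 4: insert zp at [8, 14, 26, 44] -> counters=[1,0,0,0,0,1,0,0,1,0,0,1,0,0,1,0,0,0,0,0,0,0,0,0,0,0,1,0,0,1,1,0,0,1,1,0,0,0,0,0,0,1,2,2,1,0,0]
Step 5: insert yb at [0, 8, 15, 42] -> counters=[2,0,0,0,0,1,0,0,2,0,0,1,0,0,1,1,0,0,0,0,0,0,0,0,0,0,1,0,0,1,1,0,0,1,1,0,0,0,0,0,0,1,3,2,1,0,0]
Step 6: insert k at [25, 39, 43, 46] -> counters=[2,0,0,0,0,1,0,0,2,0,0,1,0,0,1,1,0,0,0,0,0,0,0,0,0,1,1,0,0,1,1,0,0,1,1,0,0,0,0,1,0,1,3,3,1,0,1]
Step 7: insert ctj at [0, 11, 26, 39] -> counters=[3,0,0,0,0,1,0,0,2,0,0,2,0,0,1,1,0,0,0,0,0,0,0,0,0,1,2,0,0,1,1,0,0,1,1,0,0,0,0,2,0,1,3,3,1,0,1]
Step 8: insert vh at [0, 8, 20, 36] -> counters=[4,0,0,0,0,1,0,0,3,0,0,2,0,0,1,1,0,0,0,0,1,0,0,0,0,1,2,0,0,1,1,0,0,1,1,0,1,0,0,2,0,1,3,3,1,0,1]
Step 9: insert hqk at [4, 34, 39, 41] -> counters=[4,0,0,0,1,1,0,0,3,0,0,2,0,0,1,1,0,0,0,0,1,0,0,0,0,1,2,0,0,1,1,0,0,1,2,0,1,0,0,3,0,2,3,3,1,0,1]
Step 10: insert qf at [9, 11, 21, 31] -> counters=[4,0,0,0,1,1,0,0,3,1,0,3,0,0,1,1,0,0,0,0,1,1,0,0,0,1,2,0,0,1,1,1,0,1,2,0,1,0,0,3,0,2,3,3,1,0,1]
Step 11: insert s at [2, 6, 30, 41] -> counters=[4,0,1,0,1,1,1,0,3,1,0,3,0,0,1,1,0,0,0,0,1,1,0,0,0,1,2,0,0,1,2,1,0,1,2,0,1,0,0,3,0,3,3,3,1,0,1]
Step 12: insert b at [11, 19, 22, 33] -> counters=[4,0,1,0,1,1,1,0,3,1,0,4,0,0,1,1,0,0,0,1,1,1,1,0,0,1,2,0,0,1,2,1,0,2,2,0,1,0,0,3,0,3,3,3,1,0,1]
Step 13: insert xql at [0, 33, 34, 42] -> counters=[5,0,1,0,1,1,1,0,3,1,0,4,0,0,1,1,0,0,0,1,1,1,1,0,0,1,2,0,0,1,2,1,0,3,3,0,1,0,0,3,0,3,4,3,1,0,1]
Step 14: insert qf at [9, 11, 21, 31] -> counters=[5,0,1,0,1,1,1,0,3,2,0,5,0,0,1,1,0,0,0,1,1,2,1,0,0,1,2,0,0,1,2,2,0,3,3,0,1,0,0,3,0,3,4,3,1,0,1]
Final counters=[5,0,1,0,1,1,1,0,3,2,0,5,0,0,1,1,0,0,0,1,1,2,1,0,0,1,2,0,0,1,2,2,0,3,3,0,1,0,0,3,0,3,4,3,1,0,1] -> counters[8]=3

Answer: 3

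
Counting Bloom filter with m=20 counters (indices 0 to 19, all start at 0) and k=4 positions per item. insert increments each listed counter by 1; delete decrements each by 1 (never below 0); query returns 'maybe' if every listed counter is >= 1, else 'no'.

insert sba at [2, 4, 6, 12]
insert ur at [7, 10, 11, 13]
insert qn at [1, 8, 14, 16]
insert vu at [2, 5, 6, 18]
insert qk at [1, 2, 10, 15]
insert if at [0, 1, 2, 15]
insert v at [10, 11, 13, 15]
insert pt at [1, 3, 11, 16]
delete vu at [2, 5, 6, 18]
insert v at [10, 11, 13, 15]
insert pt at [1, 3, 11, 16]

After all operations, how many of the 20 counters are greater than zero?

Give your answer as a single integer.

Step 1: insert sba at [2, 4, 6, 12] -> counters=[0,0,1,0,1,0,1,0,0,0,0,0,1,0,0,0,0,0,0,0]
Step 2: insert ur at [7, 10, 11, 13] -> counters=[0,0,1,0,1,0,1,1,0,0,1,1,1,1,0,0,0,0,0,0]
Step 3: insert qn at [1, 8, 14, 16] -> counters=[0,1,1,0,1,0,1,1,1,0,1,1,1,1,1,0,1,0,0,0]
Step 4: insert vu at [2, 5, 6, 18] -> counters=[0,1,2,0,1,1,2,1,1,0,1,1,1,1,1,0,1,0,1,0]
Step 5: insert qk at [1, 2, 10, 15] -> counters=[0,2,3,0,1,1,2,1,1,0,2,1,1,1,1,1,1,0,1,0]
Step 6: insert if at [0, 1, 2, 15] -> counters=[1,3,4,0,1,1,2,1,1,0,2,1,1,1,1,2,1,0,1,0]
Step 7: insert v at [10, 11, 13, 15] -> counters=[1,3,4,0,1,1,2,1,1,0,3,2,1,2,1,3,1,0,1,0]
Step 8: insert pt at [1, 3, 11, 16] -> counters=[1,4,4,1,1,1,2,1,1,0,3,3,1,2,1,3,2,0,1,0]
Step 9: delete vu at [2, 5, 6, 18] -> counters=[1,4,3,1,1,0,1,1,1,0,3,3,1,2,1,3,2,0,0,0]
Step 10: insert v at [10, 11, 13, 15] -> counters=[1,4,3,1,1,0,1,1,1,0,4,4,1,3,1,4,2,0,0,0]
Step 11: insert pt at [1, 3, 11, 16] -> counters=[1,5,3,2,1,0,1,1,1,0,4,5,1,3,1,4,3,0,0,0]
Final counters=[1,5,3,2,1,0,1,1,1,0,4,5,1,3,1,4,3,0,0,0] -> 15 nonzero

Answer: 15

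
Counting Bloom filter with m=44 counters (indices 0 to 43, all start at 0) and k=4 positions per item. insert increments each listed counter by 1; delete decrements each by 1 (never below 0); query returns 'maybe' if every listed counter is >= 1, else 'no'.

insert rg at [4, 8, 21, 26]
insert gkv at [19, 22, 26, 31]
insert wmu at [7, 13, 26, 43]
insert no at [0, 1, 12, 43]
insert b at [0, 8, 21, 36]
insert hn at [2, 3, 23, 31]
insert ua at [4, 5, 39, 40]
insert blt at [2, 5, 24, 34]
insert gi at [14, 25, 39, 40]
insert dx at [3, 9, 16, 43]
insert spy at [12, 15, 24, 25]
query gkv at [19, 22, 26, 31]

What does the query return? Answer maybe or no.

Step 1: insert rg at [4, 8, 21, 26] -> counters=[0,0,0,0,1,0,0,0,1,0,0,0,0,0,0,0,0,0,0,0,0,1,0,0,0,0,1,0,0,0,0,0,0,0,0,0,0,0,0,0,0,0,0,0]
Step 2: insert gkv at [19, 22, 26, 31] -> counters=[0,0,0,0,1,0,0,0,1,0,0,0,0,0,0,0,0,0,0,1,0,1,1,0,0,0,2,0,0,0,0,1,0,0,0,0,0,0,0,0,0,0,0,0]
Step 3: insert wmu at [7, 13, 26, 43] -> counters=[0,0,0,0,1,0,0,1,1,0,0,0,0,1,0,0,0,0,0,1,0,1,1,0,0,0,3,0,0,0,0,1,0,0,0,0,0,0,0,0,0,0,0,1]
Step 4: insert no at [0, 1, 12, 43] -> counters=[1,1,0,0,1,0,0,1,1,0,0,0,1,1,0,0,0,0,0,1,0,1,1,0,0,0,3,0,0,0,0,1,0,0,0,0,0,0,0,0,0,0,0,2]
Step 5: insert b at [0, 8, 21, 36] -> counters=[2,1,0,0,1,0,0,1,2,0,0,0,1,1,0,0,0,0,0,1,0,2,1,0,0,0,3,0,0,0,0,1,0,0,0,0,1,0,0,0,0,0,0,2]
Step 6: insert hn at [2, 3, 23, 31] -> counters=[2,1,1,1,1,0,0,1,2,0,0,0,1,1,0,0,0,0,0,1,0,2,1,1,0,0,3,0,0,0,0,2,0,0,0,0,1,0,0,0,0,0,0,2]
Step 7: insert ua at [4, 5, 39, 40] -> counters=[2,1,1,1,2,1,0,1,2,0,0,0,1,1,0,0,0,0,0,1,0,2,1,1,0,0,3,0,0,0,0,2,0,0,0,0,1,0,0,1,1,0,0,2]
Step 8: insert blt at [2, 5, 24, 34] -> counters=[2,1,2,1,2,2,0,1,2,0,0,0,1,1,0,0,0,0,0,1,0,2,1,1,1,0,3,0,0,0,0,2,0,0,1,0,1,0,0,1,1,0,0,2]
Step 9: insert gi at [14, 25, 39, 40] -> counters=[2,1,2,1,2,2,0,1,2,0,0,0,1,1,1,0,0,0,0,1,0,2,1,1,1,1,3,0,0,0,0,2,0,0,1,0,1,0,0,2,2,0,0,2]
Step 10: insert dx at [3, 9, 16, 43] -> counters=[2,1,2,2,2,2,0,1,2,1,0,0,1,1,1,0,1,0,0,1,0,2,1,1,1,1,3,0,0,0,0,2,0,0,1,0,1,0,0,2,2,0,0,3]
Step 11: insert spy at [12, 15, 24, 25] -> counters=[2,1,2,2,2,2,0,1,2,1,0,0,2,1,1,1,1,0,0,1,0,2,1,1,2,2,3,0,0,0,0,2,0,0,1,0,1,0,0,2,2,0,0,3]
Query gkv: check counters[19]=1 counters[22]=1 counters[26]=3 counters[31]=2 -> maybe

Answer: maybe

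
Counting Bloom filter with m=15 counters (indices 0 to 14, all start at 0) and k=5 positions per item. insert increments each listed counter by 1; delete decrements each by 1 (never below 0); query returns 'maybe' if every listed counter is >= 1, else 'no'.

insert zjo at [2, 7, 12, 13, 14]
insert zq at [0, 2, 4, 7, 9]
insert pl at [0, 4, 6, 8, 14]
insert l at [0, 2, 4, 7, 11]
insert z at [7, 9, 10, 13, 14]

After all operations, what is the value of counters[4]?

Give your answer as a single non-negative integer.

Step 1: insert zjo at [2, 7, 12, 13, 14] -> counters=[0,0,1,0,0,0,0,1,0,0,0,0,1,1,1]
Step 2: insert zq at [0, 2, 4, 7, 9] -> counters=[1,0,2,0,1,0,0,2,0,1,0,0,1,1,1]
Step 3: insert pl at [0, 4, 6, 8, 14] -> counters=[2,0,2,0,2,0,1,2,1,1,0,0,1,1,2]
Step 4: insert l at [0, 2, 4, 7, 11] -> counters=[3,0,3,0,3,0,1,3,1,1,0,1,1,1,2]
Step 5: insert z at [7, 9, 10, 13, 14] -> counters=[3,0,3,0,3,0,1,4,1,2,1,1,1,2,3]
Final counters=[3,0,3,0,3,0,1,4,1,2,1,1,1,2,3] -> counters[4]=3

Answer: 3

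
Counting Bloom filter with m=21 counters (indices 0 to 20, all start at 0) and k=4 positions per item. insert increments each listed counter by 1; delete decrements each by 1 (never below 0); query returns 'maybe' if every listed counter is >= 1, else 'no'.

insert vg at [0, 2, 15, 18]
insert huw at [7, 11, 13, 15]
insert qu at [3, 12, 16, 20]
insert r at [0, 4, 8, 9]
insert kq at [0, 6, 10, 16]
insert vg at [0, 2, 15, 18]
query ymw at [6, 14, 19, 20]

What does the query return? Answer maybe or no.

Answer: no

Derivation:
Step 1: insert vg at [0, 2, 15, 18] -> counters=[1,0,1,0,0,0,0,0,0,0,0,0,0,0,0,1,0,0,1,0,0]
Step 2: insert huw at [7, 11, 13, 15] -> counters=[1,0,1,0,0,0,0,1,0,0,0,1,0,1,0,2,0,0,1,0,0]
Step 3: insert qu at [3, 12, 16, 20] -> counters=[1,0,1,1,0,0,0,1,0,0,0,1,1,1,0,2,1,0,1,0,1]
Step 4: insert r at [0, 4, 8, 9] -> counters=[2,0,1,1,1,0,0,1,1,1,0,1,1,1,0,2,1,0,1,0,1]
Step 5: insert kq at [0, 6, 10, 16] -> counters=[3,0,1,1,1,0,1,1,1,1,1,1,1,1,0,2,2,0,1,0,1]
Step 6: insert vg at [0, 2, 15, 18] -> counters=[4,0,2,1,1,0,1,1,1,1,1,1,1,1,0,3,2,0,2,0,1]
Query ymw: check counters[6]=1 counters[14]=0 counters[19]=0 counters[20]=1 -> no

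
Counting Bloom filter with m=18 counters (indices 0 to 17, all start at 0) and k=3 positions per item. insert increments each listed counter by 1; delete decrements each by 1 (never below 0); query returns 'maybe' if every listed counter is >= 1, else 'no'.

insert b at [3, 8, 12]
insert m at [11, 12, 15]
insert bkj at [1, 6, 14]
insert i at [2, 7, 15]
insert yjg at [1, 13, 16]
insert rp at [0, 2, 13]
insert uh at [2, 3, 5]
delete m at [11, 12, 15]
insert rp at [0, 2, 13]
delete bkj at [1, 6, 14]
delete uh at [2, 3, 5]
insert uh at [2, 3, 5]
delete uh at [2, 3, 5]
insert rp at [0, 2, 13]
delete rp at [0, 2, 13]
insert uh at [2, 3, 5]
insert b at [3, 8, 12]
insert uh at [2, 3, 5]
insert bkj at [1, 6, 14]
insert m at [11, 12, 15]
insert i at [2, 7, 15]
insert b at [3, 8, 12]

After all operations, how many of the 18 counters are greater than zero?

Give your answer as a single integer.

Answer: 14

Derivation:
Step 1: insert b at [3, 8, 12] -> counters=[0,0,0,1,0,0,0,0,1,0,0,0,1,0,0,0,0,0]
Step 2: insert m at [11, 12, 15] -> counters=[0,0,0,1,0,0,0,0,1,0,0,1,2,0,0,1,0,0]
Step 3: insert bkj at [1, 6, 14] -> counters=[0,1,0,1,0,0,1,0,1,0,0,1,2,0,1,1,0,0]
Step 4: insert i at [2, 7, 15] -> counters=[0,1,1,1,0,0,1,1,1,0,0,1,2,0,1,2,0,0]
Step 5: insert yjg at [1, 13, 16] -> counters=[0,2,1,1,0,0,1,1,1,0,0,1,2,1,1,2,1,0]
Step 6: insert rp at [0, 2, 13] -> counters=[1,2,2,1,0,0,1,1,1,0,0,1,2,2,1,2,1,0]
Step 7: insert uh at [2, 3, 5] -> counters=[1,2,3,2,0,1,1,1,1,0,0,1,2,2,1,2,1,0]
Step 8: delete m at [11, 12, 15] -> counters=[1,2,3,2,0,1,1,1,1,0,0,0,1,2,1,1,1,0]
Step 9: insert rp at [0, 2, 13] -> counters=[2,2,4,2,0,1,1,1,1,0,0,0,1,3,1,1,1,0]
Step 10: delete bkj at [1, 6, 14] -> counters=[2,1,4,2,0,1,0,1,1,0,0,0,1,3,0,1,1,0]
Step 11: delete uh at [2, 3, 5] -> counters=[2,1,3,1,0,0,0,1,1,0,0,0,1,3,0,1,1,0]
Step 12: insert uh at [2, 3, 5] -> counters=[2,1,4,2,0,1,0,1,1,0,0,0,1,3,0,1,1,0]
Step 13: delete uh at [2, 3, 5] -> counters=[2,1,3,1,0,0,0,1,1,0,0,0,1,3,0,1,1,0]
Step 14: insert rp at [0, 2, 13] -> counters=[3,1,4,1,0,0,0,1,1,0,0,0,1,4,0,1,1,0]
Step 15: delete rp at [0, 2, 13] -> counters=[2,1,3,1,0,0,0,1,1,0,0,0,1,3,0,1,1,0]
Step 16: insert uh at [2, 3, 5] -> counters=[2,1,4,2,0,1,0,1,1,0,0,0,1,3,0,1,1,0]
Step 17: insert b at [3, 8, 12] -> counters=[2,1,4,3,0,1,0,1,2,0,0,0,2,3,0,1,1,0]
Step 18: insert uh at [2, 3, 5] -> counters=[2,1,5,4,0,2,0,1,2,0,0,0,2,3,0,1,1,0]
Step 19: insert bkj at [1, 6, 14] -> counters=[2,2,5,4,0,2,1,1,2,0,0,0,2,3,1,1,1,0]
Step 20: insert m at [11, 12, 15] -> counters=[2,2,5,4,0,2,1,1,2,0,0,1,3,3,1,2,1,0]
Step 21: insert i at [2, 7, 15] -> counters=[2,2,6,4,0,2,1,2,2,0,0,1,3,3,1,3,1,0]
Step 22: insert b at [3, 8, 12] -> counters=[2,2,6,5,0,2,1,2,3,0,0,1,4,3,1,3,1,0]
Final counters=[2,2,6,5,0,2,1,2,3,0,0,1,4,3,1,3,1,0] -> 14 nonzero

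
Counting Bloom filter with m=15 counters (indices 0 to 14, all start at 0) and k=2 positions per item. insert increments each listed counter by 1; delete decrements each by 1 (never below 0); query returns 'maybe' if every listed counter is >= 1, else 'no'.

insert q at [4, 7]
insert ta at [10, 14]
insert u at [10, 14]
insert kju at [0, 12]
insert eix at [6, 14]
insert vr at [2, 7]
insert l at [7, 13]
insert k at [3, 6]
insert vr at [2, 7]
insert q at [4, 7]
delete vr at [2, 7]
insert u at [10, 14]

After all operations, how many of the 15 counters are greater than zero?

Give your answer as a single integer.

Answer: 10

Derivation:
Step 1: insert q at [4, 7] -> counters=[0,0,0,0,1,0,0,1,0,0,0,0,0,0,0]
Step 2: insert ta at [10, 14] -> counters=[0,0,0,0,1,0,0,1,0,0,1,0,0,0,1]
Step 3: insert u at [10, 14] -> counters=[0,0,0,0,1,0,0,1,0,0,2,0,0,0,2]
Step 4: insert kju at [0, 12] -> counters=[1,0,0,0,1,0,0,1,0,0,2,0,1,0,2]
Step 5: insert eix at [6, 14] -> counters=[1,0,0,0,1,0,1,1,0,0,2,0,1,0,3]
Step 6: insert vr at [2, 7] -> counters=[1,0,1,0,1,0,1,2,0,0,2,0,1,0,3]
Step 7: insert l at [7, 13] -> counters=[1,0,1,0,1,0,1,3,0,0,2,0,1,1,3]
Step 8: insert k at [3, 6] -> counters=[1,0,1,1,1,0,2,3,0,0,2,0,1,1,3]
Step 9: insert vr at [2, 7] -> counters=[1,0,2,1,1,0,2,4,0,0,2,0,1,1,3]
Step 10: insert q at [4, 7] -> counters=[1,0,2,1,2,0,2,5,0,0,2,0,1,1,3]
Step 11: delete vr at [2, 7] -> counters=[1,0,1,1,2,0,2,4,0,0,2,0,1,1,3]
Step 12: insert u at [10, 14] -> counters=[1,0,1,1,2,0,2,4,0,0,3,0,1,1,4]
Final counters=[1,0,1,1,2,0,2,4,0,0,3,0,1,1,4] -> 10 nonzero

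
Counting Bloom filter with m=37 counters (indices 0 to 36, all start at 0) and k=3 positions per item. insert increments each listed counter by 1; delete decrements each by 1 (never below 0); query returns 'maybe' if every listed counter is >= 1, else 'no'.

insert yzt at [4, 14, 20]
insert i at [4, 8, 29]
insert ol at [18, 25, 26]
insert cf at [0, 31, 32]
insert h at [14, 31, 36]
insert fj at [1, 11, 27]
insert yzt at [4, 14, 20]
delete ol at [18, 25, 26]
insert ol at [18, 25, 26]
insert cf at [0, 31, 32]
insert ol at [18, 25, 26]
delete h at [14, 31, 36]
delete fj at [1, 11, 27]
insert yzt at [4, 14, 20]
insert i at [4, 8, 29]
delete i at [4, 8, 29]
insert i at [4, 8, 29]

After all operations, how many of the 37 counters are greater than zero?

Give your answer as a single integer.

Answer: 11

Derivation:
Step 1: insert yzt at [4, 14, 20] -> counters=[0,0,0,0,1,0,0,0,0,0,0,0,0,0,1,0,0,0,0,0,1,0,0,0,0,0,0,0,0,0,0,0,0,0,0,0,0]
Step 2: insert i at [4, 8, 29] -> counters=[0,0,0,0,2,0,0,0,1,0,0,0,0,0,1,0,0,0,0,0,1,0,0,0,0,0,0,0,0,1,0,0,0,0,0,0,0]
Step 3: insert ol at [18, 25, 26] -> counters=[0,0,0,0,2,0,0,0,1,0,0,0,0,0,1,0,0,0,1,0,1,0,0,0,0,1,1,0,0,1,0,0,0,0,0,0,0]
Step 4: insert cf at [0, 31, 32] -> counters=[1,0,0,0,2,0,0,0,1,0,0,0,0,0,1,0,0,0,1,0,1,0,0,0,0,1,1,0,0,1,0,1,1,0,0,0,0]
Step 5: insert h at [14, 31, 36] -> counters=[1,0,0,0,2,0,0,0,1,0,0,0,0,0,2,0,0,0,1,0,1,0,0,0,0,1,1,0,0,1,0,2,1,0,0,0,1]
Step 6: insert fj at [1, 11, 27] -> counters=[1,1,0,0,2,0,0,0,1,0,0,1,0,0,2,0,0,0,1,0,1,0,0,0,0,1,1,1,0,1,0,2,1,0,0,0,1]
Step 7: insert yzt at [4, 14, 20] -> counters=[1,1,0,0,3,0,0,0,1,0,0,1,0,0,3,0,0,0,1,0,2,0,0,0,0,1,1,1,0,1,0,2,1,0,0,0,1]
Step 8: delete ol at [18, 25, 26] -> counters=[1,1,0,0,3,0,0,0,1,0,0,1,0,0,3,0,0,0,0,0,2,0,0,0,0,0,0,1,0,1,0,2,1,0,0,0,1]
Step 9: insert ol at [18, 25, 26] -> counters=[1,1,0,0,3,0,0,0,1,0,0,1,0,0,3,0,0,0,1,0,2,0,0,0,0,1,1,1,0,1,0,2,1,0,0,0,1]
Step 10: insert cf at [0, 31, 32] -> counters=[2,1,0,0,3,0,0,0,1,0,0,1,0,0,3,0,0,0,1,0,2,0,0,0,0,1,1,1,0,1,0,3,2,0,0,0,1]
Step 11: insert ol at [18, 25, 26] -> counters=[2,1,0,0,3,0,0,0,1,0,0,1,0,0,3,0,0,0,2,0,2,0,0,0,0,2,2,1,0,1,0,3,2,0,0,0,1]
Step 12: delete h at [14, 31, 36] -> counters=[2,1,0,0,3,0,0,0,1,0,0,1,0,0,2,0,0,0,2,0,2,0,0,0,0,2,2,1,0,1,0,2,2,0,0,0,0]
Step 13: delete fj at [1, 11, 27] -> counters=[2,0,0,0,3,0,0,0,1,0,0,0,0,0,2,0,0,0,2,0,2,0,0,0,0,2,2,0,0,1,0,2,2,0,0,0,0]
Step 14: insert yzt at [4, 14, 20] -> counters=[2,0,0,0,4,0,0,0,1,0,0,0,0,0,3,0,0,0,2,0,3,0,0,0,0,2,2,0,0,1,0,2,2,0,0,0,0]
Step 15: insert i at [4, 8, 29] -> counters=[2,0,0,0,5,0,0,0,2,0,0,0,0,0,3,0,0,0,2,0,3,0,0,0,0,2,2,0,0,2,0,2,2,0,0,0,0]
Step 16: delete i at [4, 8, 29] -> counters=[2,0,0,0,4,0,0,0,1,0,0,0,0,0,3,0,0,0,2,0,3,0,0,0,0,2,2,0,0,1,0,2,2,0,0,0,0]
Step 17: insert i at [4, 8, 29] -> counters=[2,0,0,0,5,0,0,0,2,0,0,0,0,0,3,0,0,0,2,0,3,0,0,0,0,2,2,0,0,2,0,2,2,0,0,0,0]
Final counters=[2,0,0,0,5,0,0,0,2,0,0,0,0,0,3,0,0,0,2,0,3,0,0,0,0,2,2,0,0,2,0,2,2,0,0,0,0] -> 11 nonzero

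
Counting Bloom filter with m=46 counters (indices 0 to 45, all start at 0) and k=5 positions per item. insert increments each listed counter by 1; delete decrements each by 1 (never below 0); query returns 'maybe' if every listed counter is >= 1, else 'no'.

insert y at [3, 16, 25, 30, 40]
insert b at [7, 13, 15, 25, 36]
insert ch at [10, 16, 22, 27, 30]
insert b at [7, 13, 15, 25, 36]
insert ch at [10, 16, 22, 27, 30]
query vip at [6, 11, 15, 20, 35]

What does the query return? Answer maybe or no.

Answer: no

Derivation:
Step 1: insert y at [3, 16, 25, 30, 40] -> counters=[0,0,0,1,0,0,0,0,0,0,0,0,0,0,0,0,1,0,0,0,0,0,0,0,0,1,0,0,0,0,1,0,0,0,0,0,0,0,0,0,1,0,0,0,0,0]
Step 2: insert b at [7, 13, 15, 25, 36] -> counters=[0,0,0,1,0,0,0,1,0,0,0,0,0,1,0,1,1,0,0,0,0,0,0,0,0,2,0,0,0,0,1,0,0,0,0,0,1,0,0,0,1,0,0,0,0,0]
Step 3: insert ch at [10, 16, 22, 27, 30] -> counters=[0,0,0,1,0,0,0,1,0,0,1,0,0,1,0,1,2,0,0,0,0,0,1,0,0,2,0,1,0,0,2,0,0,0,0,0,1,0,0,0,1,0,0,0,0,0]
Step 4: insert b at [7, 13, 15, 25, 36] -> counters=[0,0,0,1,0,0,0,2,0,0,1,0,0,2,0,2,2,0,0,0,0,0,1,0,0,3,0,1,0,0,2,0,0,0,0,0,2,0,0,0,1,0,0,0,0,0]
Step 5: insert ch at [10, 16, 22, 27, 30] -> counters=[0,0,0,1,0,0,0,2,0,0,2,0,0,2,0,2,3,0,0,0,0,0,2,0,0,3,0,2,0,0,3,0,0,0,0,0,2,0,0,0,1,0,0,0,0,0]
Query vip: check counters[6]=0 counters[11]=0 counters[15]=2 counters[20]=0 counters[35]=0 -> no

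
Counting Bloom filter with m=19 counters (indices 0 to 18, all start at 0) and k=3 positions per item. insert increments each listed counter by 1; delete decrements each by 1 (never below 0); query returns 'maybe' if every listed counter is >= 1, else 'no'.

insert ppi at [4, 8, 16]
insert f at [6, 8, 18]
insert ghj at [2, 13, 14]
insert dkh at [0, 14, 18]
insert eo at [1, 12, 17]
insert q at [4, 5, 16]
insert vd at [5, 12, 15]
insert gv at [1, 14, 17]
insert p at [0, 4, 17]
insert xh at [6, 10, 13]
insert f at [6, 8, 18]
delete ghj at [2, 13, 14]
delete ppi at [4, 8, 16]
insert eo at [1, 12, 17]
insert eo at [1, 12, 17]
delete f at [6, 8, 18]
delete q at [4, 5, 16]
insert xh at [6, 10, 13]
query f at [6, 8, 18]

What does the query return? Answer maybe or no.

Answer: maybe

Derivation:
Step 1: insert ppi at [4, 8, 16] -> counters=[0,0,0,0,1,0,0,0,1,0,0,0,0,0,0,0,1,0,0]
Step 2: insert f at [6, 8, 18] -> counters=[0,0,0,0,1,0,1,0,2,0,0,0,0,0,0,0,1,0,1]
Step 3: insert ghj at [2, 13, 14] -> counters=[0,0,1,0,1,0,1,0,2,0,0,0,0,1,1,0,1,0,1]
Step 4: insert dkh at [0, 14, 18] -> counters=[1,0,1,0,1,0,1,0,2,0,0,0,0,1,2,0,1,0,2]
Step 5: insert eo at [1, 12, 17] -> counters=[1,1,1,0,1,0,1,0,2,0,0,0,1,1,2,0,1,1,2]
Step 6: insert q at [4, 5, 16] -> counters=[1,1,1,0,2,1,1,0,2,0,0,0,1,1,2,0,2,1,2]
Step 7: insert vd at [5, 12, 15] -> counters=[1,1,1,0,2,2,1,0,2,0,0,0,2,1,2,1,2,1,2]
Step 8: insert gv at [1, 14, 17] -> counters=[1,2,1,0,2,2,1,0,2,0,0,0,2,1,3,1,2,2,2]
Step 9: insert p at [0, 4, 17] -> counters=[2,2,1,0,3,2,1,0,2,0,0,0,2,1,3,1,2,3,2]
Step 10: insert xh at [6, 10, 13] -> counters=[2,2,1,0,3,2,2,0,2,0,1,0,2,2,3,1,2,3,2]
Step 11: insert f at [6, 8, 18] -> counters=[2,2,1,0,3,2,3,0,3,0,1,0,2,2,3,1,2,3,3]
Step 12: delete ghj at [2, 13, 14] -> counters=[2,2,0,0,3,2,3,0,3,0,1,0,2,1,2,1,2,3,3]
Step 13: delete ppi at [4, 8, 16] -> counters=[2,2,0,0,2,2,3,0,2,0,1,0,2,1,2,1,1,3,3]
Step 14: insert eo at [1, 12, 17] -> counters=[2,3,0,0,2,2,3,0,2,0,1,0,3,1,2,1,1,4,3]
Step 15: insert eo at [1, 12, 17] -> counters=[2,4,0,0,2,2,3,0,2,0,1,0,4,1,2,1,1,5,3]
Step 16: delete f at [6, 8, 18] -> counters=[2,4,0,0,2,2,2,0,1,0,1,0,4,1,2,1,1,5,2]
Step 17: delete q at [4, 5, 16] -> counters=[2,4,0,0,1,1,2,0,1,0,1,0,4,1,2,1,0,5,2]
Step 18: insert xh at [6, 10, 13] -> counters=[2,4,0,0,1,1,3,0,1,0,2,0,4,2,2,1,0,5,2]
Query f: check counters[6]=3 counters[8]=1 counters[18]=2 -> maybe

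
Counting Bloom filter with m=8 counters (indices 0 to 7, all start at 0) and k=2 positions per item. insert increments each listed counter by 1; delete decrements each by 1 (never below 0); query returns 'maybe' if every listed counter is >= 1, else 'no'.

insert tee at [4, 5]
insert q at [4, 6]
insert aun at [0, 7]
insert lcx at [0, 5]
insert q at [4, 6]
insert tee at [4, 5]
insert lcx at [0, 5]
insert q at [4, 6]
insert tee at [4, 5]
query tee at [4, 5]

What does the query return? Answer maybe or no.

Step 1: insert tee at [4, 5] -> counters=[0,0,0,0,1,1,0,0]
Step 2: insert q at [4, 6] -> counters=[0,0,0,0,2,1,1,0]
Step 3: insert aun at [0, 7] -> counters=[1,0,0,0,2,1,1,1]
Step 4: insert lcx at [0, 5] -> counters=[2,0,0,0,2,2,1,1]
Step 5: insert q at [4, 6] -> counters=[2,0,0,0,3,2,2,1]
Step 6: insert tee at [4, 5] -> counters=[2,0,0,0,4,3,2,1]
Step 7: insert lcx at [0, 5] -> counters=[3,0,0,0,4,4,2,1]
Step 8: insert q at [4, 6] -> counters=[3,0,0,0,5,4,3,1]
Step 9: insert tee at [4, 5] -> counters=[3,0,0,0,6,5,3,1]
Query tee: check counters[4]=6 counters[5]=5 -> maybe

Answer: maybe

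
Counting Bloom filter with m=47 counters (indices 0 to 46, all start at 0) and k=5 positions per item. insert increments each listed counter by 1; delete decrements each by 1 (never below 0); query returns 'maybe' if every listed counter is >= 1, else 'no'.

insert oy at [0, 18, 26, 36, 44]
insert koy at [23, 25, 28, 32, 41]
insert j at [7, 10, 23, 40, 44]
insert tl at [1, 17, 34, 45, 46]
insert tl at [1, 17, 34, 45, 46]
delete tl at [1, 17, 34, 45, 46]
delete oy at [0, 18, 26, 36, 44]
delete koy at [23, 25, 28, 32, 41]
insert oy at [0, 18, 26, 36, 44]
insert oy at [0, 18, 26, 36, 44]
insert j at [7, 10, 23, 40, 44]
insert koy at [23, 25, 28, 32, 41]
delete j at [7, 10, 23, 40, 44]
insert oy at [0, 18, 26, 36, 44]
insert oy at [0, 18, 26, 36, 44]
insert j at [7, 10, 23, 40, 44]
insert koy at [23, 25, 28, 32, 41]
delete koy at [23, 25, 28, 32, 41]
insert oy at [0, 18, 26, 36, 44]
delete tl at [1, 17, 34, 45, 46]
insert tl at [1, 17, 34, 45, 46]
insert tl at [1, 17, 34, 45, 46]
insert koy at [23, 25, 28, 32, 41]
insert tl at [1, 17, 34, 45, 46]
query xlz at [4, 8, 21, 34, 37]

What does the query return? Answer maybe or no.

Step 1: insert oy at [0, 18, 26, 36, 44] -> counters=[1,0,0,0,0,0,0,0,0,0,0,0,0,0,0,0,0,0,1,0,0,0,0,0,0,0,1,0,0,0,0,0,0,0,0,0,1,0,0,0,0,0,0,0,1,0,0]
Step 2: insert koy at [23, 25, 28, 32, 41] -> counters=[1,0,0,0,0,0,0,0,0,0,0,0,0,0,0,0,0,0,1,0,0,0,0,1,0,1,1,0,1,0,0,0,1,0,0,0,1,0,0,0,0,1,0,0,1,0,0]
Step 3: insert j at [7, 10, 23, 40, 44] -> counters=[1,0,0,0,0,0,0,1,0,0,1,0,0,0,0,0,0,0,1,0,0,0,0,2,0,1,1,0,1,0,0,0,1,0,0,0,1,0,0,0,1,1,0,0,2,0,0]
Step 4: insert tl at [1, 17, 34, 45, 46] -> counters=[1,1,0,0,0,0,0,1,0,0,1,0,0,0,0,0,0,1,1,0,0,0,0,2,0,1,1,0,1,0,0,0,1,0,1,0,1,0,0,0,1,1,0,0,2,1,1]
Step 5: insert tl at [1, 17, 34, 45, 46] -> counters=[1,2,0,0,0,0,0,1,0,0,1,0,0,0,0,0,0,2,1,0,0,0,0,2,0,1,1,0,1,0,0,0,1,0,2,0,1,0,0,0,1,1,0,0,2,2,2]
Step 6: delete tl at [1, 17, 34, 45, 46] -> counters=[1,1,0,0,0,0,0,1,0,0,1,0,0,0,0,0,0,1,1,0,0,0,0,2,0,1,1,0,1,0,0,0,1,0,1,0,1,0,0,0,1,1,0,0,2,1,1]
Step 7: delete oy at [0, 18, 26, 36, 44] -> counters=[0,1,0,0,0,0,0,1,0,0,1,0,0,0,0,0,0,1,0,0,0,0,0,2,0,1,0,0,1,0,0,0,1,0,1,0,0,0,0,0,1,1,0,0,1,1,1]
Step 8: delete koy at [23, 25, 28, 32, 41] -> counters=[0,1,0,0,0,0,0,1,0,0,1,0,0,0,0,0,0,1,0,0,0,0,0,1,0,0,0,0,0,0,0,0,0,0,1,0,0,0,0,0,1,0,0,0,1,1,1]
Step 9: insert oy at [0, 18, 26, 36, 44] -> counters=[1,1,0,0,0,0,0,1,0,0,1,0,0,0,0,0,0,1,1,0,0,0,0,1,0,0,1,0,0,0,0,0,0,0,1,0,1,0,0,0,1,0,0,0,2,1,1]
Step 10: insert oy at [0, 18, 26, 36, 44] -> counters=[2,1,0,0,0,0,0,1,0,0,1,0,0,0,0,0,0,1,2,0,0,0,0,1,0,0,2,0,0,0,0,0,0,0,1,0,2,0,0,0,1,0,0,0,3,1,1]
Step 11: insert j at [7, 10, 23, 40, 44] -> counters=[2,1,0,0,0,0,0,2,0,0,2,0,0,0,0,0,0,1,2,0,0,0,0,2,0,0,2,0,0,0,0,0,0,0,1,0,2,0,0,0,2,0,0,0,4,1,1]
Step 12: insert koy at [23, 25, 28, 32, 41] -> counters=[2,1,0,0,0,0,0,2,0,0,2,0,0,0,0,0,0,1,2,0,0,0,0,3,0,1,2,0,1,0,0,0,1,0,1,0,2,0,0,0,2,1,0,0,4,1,1]
Step 13: delete j at [7, 10, 23, 40, 44] -> counters=[2,1,0,0,0,0,0,1,0,0,1,0,0,0,0,0,0,1,2,0,0,0,0,2,0,1,2,0,1,0,0,0,1,0,1,0,2,0,0,0,1,1,0,0,3,1,1]
Step 14: insert oy at [0, 18, 26, 36, 44] -> counters=[3,1,0,0,0,0,0,1,0,0,1,0,0,0,0,0,0,1,3,0,0,0,0,2,0,1,3,0,1,0,0,0,1,0,1,0,3,0,0,0,1,1,0,0,4,1,1]
Step 15: insert oy at [0, 18, 26, 36, 44] -> counters=[4,1,0,0,0,0,0,1,0,0,1,0,0,0,0,0,0,1,4,0,0,0,0,2,0,1,4,0,1,0,0,0,1,0,1,0,4,0,0,0,1,1,0,0,5,1,1]
Step 16: insert j at [7, 10, 23, 40, 44] -> counters=[4,1,0,0,0,0,0,2,0,0,2,0,0,0,0,0,0,1,4,0,0,0,0,3,0,1,4,0,1,0,0,0,1,0,1,0,4,0,0,0,2,1,0,0,6,1,1]
Step 17: insert koy at [23, 25, 28, 32, 41] -> counters=[4,1,0,0,0,0,0,2,0,0,2,0,0,0,0,0,0,1,4,0,0,0,0,4,0,2,4,0,2,0,0,0,2,0,1,0,4,0,0,0,2,2,0,0,6,1,1]
Step 18: delete koy at [23, 25, 28, 32, 41] -> counters=[4,1,0,0,0,0,0,2,0,0,2,0,0,0,0,0,0,1,4,0,0,0,0,3,0,1,4,0,1,0,0,0,1,0,1,0,4,0,0,0,2,1,0,0,6,1,1]
Step 19: insert oy at [0, 18, 26, 36, 44] -> counters=[5,1,0,0,0,0,0,2,0,0,2,0,0,0,0,0,0,1,5,0,0,0,0,3,0,1,5,0,1,0,0,0,1,0,1,0,5,0,0,0,2,1,0,0,7,1,1]
Step 20: delete tl at [1, 17, 34, 45, 46] -> counters=[5,0,0,0,0,0,0,2,0,0,2,0,0,0,0,0,0,0,5,0,0,0,0,3,0,1,5,0,1,0,0,0,1,0,0,0,5,0,0,0,2,1,0,0,7,0,0]
Step 21: insert tl at [1, 17, 34, 45, 46] -> counters=[5,1,0,0,0,0,0,2,0,0,2,0,0,0,0,0,0,1,5,0,0,0,0,3,0,1,5,0,1,0,0,0,1,0,1,0,5,0,0,0,2,1,0,0,7,1,1]
Step 22: insert tl at [1, 17, 34, 45, 46] -> counters=[5,2,0,0,0,0,0,2,0,0,2,0,0,0,0,0,0,2,5,0,0,0,0,3,0,1,5,0,1,0,0,0,1,0,2,0,5,0,0,0,2,1,0,0,7,2,2]
Step 23: insert koy at [23, 25, 28, 32, 41] -> counters=[5,2,0,0,0,0,0,2,0,0,2,0,0,0,0,0,0,2,5,0,0,0,0,4,0,2,5,0,2,0,0,0,2,0,2,0,5,0,0,0,2,2,0,0,7,2,2]
Step 24: insert tl at [1, 17, 34, 45, 46] -> counters=[5,3,0,0,0,0,0,2,0,0,2,0,0,0,0,0,0,3,5,0,0,0,0,4,0,2,5,0,2,0,0,0,2,0,3,0,5,0,0,0,2,2,0,0,7,3,3]
Query xlz: check counters[4]=0 counters[8]=0 counters[21]=0 counters[34]=3 counters[37]=0 -> no

Answer: no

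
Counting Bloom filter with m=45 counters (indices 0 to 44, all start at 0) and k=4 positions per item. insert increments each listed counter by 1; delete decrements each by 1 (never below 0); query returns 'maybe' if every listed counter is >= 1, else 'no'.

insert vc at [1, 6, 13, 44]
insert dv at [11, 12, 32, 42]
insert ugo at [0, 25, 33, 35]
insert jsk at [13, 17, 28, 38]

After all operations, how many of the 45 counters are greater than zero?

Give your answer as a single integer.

Answer: 15

Derivation:
Step 1: insert vc at [1, 6, 13, 44] -> counters=[0,1,0,0,0,0,1,0,0,0,0,0,0,1,0,0,0,0,0,0,0,0,0,0,0,0,0,0,0,0,0,0,0,0,0,0,0,0,0,0,0,0,0,0,1]
Step 2: insert dv at [11, 12, 32, 42] -> counters=[0,1,0,0,0,0,1,0,0,0,0,1,1,1,0,0,0,0,0,0,0,0,0,0,0,0,0,0,0,0,0,0,1,0,0,0,0,0,0,0,0,0,1,0,1]
Step 3: insert ugo at [0, 25, 33, 35] -> counters=[1,1,0,0,0,0,1,0,0,0,0,1,1,1,0,0,0,0,0,0,0,0,0,0,0,1,0,0,0,0,0,0,1,1,0,1,0,0,0,0,0,0,1,0,1]
Step 4: insert jsk at [13, 17, 28, 38] -> counters=[1,1,0,0,0,0,1,0,0,0,0,1,1,2,0,0,0,1,0,0,0,0,0,0,0,1,0,0,1,0,0,0,1,1,0,1,0,0,1,0,0,0,1,0,1]
Final counters=[1,1,0,0,0,0,1,0,0,0,0,1,1,2,0,0,0,1,0,0,0,0,0,0,0,1,0,0,1,0,0,0,1,1,0,1,0,0,1,0,0,0,1,0,1] -> 15 nonzero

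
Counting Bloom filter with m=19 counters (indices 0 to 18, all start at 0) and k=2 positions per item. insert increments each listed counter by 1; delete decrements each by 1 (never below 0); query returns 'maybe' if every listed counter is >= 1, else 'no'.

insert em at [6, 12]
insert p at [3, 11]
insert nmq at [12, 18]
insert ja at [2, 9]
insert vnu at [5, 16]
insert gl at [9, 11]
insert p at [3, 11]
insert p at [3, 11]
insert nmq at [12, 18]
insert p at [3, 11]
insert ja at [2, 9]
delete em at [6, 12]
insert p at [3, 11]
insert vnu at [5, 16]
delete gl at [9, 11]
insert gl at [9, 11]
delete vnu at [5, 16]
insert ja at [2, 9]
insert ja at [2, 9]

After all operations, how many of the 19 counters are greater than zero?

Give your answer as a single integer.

Step 1: insert em at [6, 12] -> counters=[0,0,0,0,0,0,1,0,0,0,0,0,1,0,0,0,0,0,0]
Step 2: insert p at [3, 11] -> counters=[0,0,0,1,0,0,1,0,0,0,0,1,1,0,0,0,0,0,0]
Step 3: insert nmq at [12, 18] -> counters=[0,0,0,1,0,0,1,0,0,0,0,1,2,0,0,0,0,0,1]
Step 4: insert ja at [2, 9] -> counters=[0,0,1,1,0,0,1,0,0,1,0,1,2,0,0,0,0,0,1]
Step 5: insert vnu at [5, 16] -> counters=[0,0,1,1,0,1,1,0,0,1,0,1,2,0,0,0,1,0,1]
Step 6: insert gl at [9, 11] -> counters=[0,0,1,1,0,1,1,0,0,2,0,2,2,0,0,0,1,0,1]
Step 7: insert p at [3, 11] -> counters=[0,0,1,2,0,1,1,0,0,2,0,3,2,0,0,0,1,0,1]
Step 8: insert p at [3, 11] -> counters=[0,0,1,3,0,1,1,0,0,2,0,4,2,0,0,0,1,0,1]
Step 9: insert nmq at [12, 18] -> counters=[0,0,1,3,0,1,1,0,0,2,0,4,3,0,0,0,1,0,2]
Step 10: insert p at [3, 11] -> counters=[0,0,1,4,0,1,1,0,0,2,0,5,3,0,0,0,1,0,2]
Step 11: insert ja at [2, 9] -> counters=[0,0,2,4,0,1,1,0,0,3,0,5,3,0,0,0,1,0,2]
Step 12: delete em at [6, 12] -> counters=[0,0,2,4,0,1,0,0,0,3,0,5,2,0,0,0,1,0,2]
Step 13: insert p at [3, 11] -> counters=[0,0,2,5,0,1,0,0,0,3,0,6,2,0,0,0,1,0,2]
Step 14: insert vnu at [5, 16] -> counters=[0,0,2,5,0,2,0,0,0,3,0,6,2,0,0,0,2,0,2]
Step 15: delete gl at [9, 11] -> counters=[0,0,2,5,0,2,0,0,0,2,0,5,2,0,0,0,2,0,2]
Step 16: insert gl at [9, 11] -> counters=[0,0,2,5,0,2,0,0,0,3,0,6,2,0,0,0,2,0,2]
Step 17: delete vnu at [5, 16] -> counters=[0,0,2,5,0,1,0,0,0,3,0,6,2,0,0,0,1,0,2]
Step 18: insert ja at [2, 9] -> counters=[0,0,3,5,0,1,0,0,0,4,0,6,2,0,0,0,1,0,2]
Step 19: insert ja at [2, 9] -> counters=[0,0,4,5,0,1,0,0,0,5,0,6,2,0,0,0,1,0,2]
Final counters=[0,0,4,5,0,1,0,0,0,5,0,6,2,0,0,0,1,0,2] -> 8 nonzero

Answer: 8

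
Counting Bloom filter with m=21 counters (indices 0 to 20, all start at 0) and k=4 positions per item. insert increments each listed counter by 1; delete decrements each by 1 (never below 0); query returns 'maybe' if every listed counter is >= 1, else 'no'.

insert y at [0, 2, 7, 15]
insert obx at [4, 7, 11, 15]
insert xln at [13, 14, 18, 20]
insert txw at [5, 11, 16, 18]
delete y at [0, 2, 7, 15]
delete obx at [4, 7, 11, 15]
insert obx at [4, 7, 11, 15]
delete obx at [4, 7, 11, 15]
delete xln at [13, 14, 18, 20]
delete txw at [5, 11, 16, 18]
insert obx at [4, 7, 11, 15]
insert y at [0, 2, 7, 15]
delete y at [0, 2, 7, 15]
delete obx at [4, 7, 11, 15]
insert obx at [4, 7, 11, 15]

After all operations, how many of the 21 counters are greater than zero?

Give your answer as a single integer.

Step 1: insert y at [0, 2, 7, 15] -> counters=[1,0,1,0,0,0,0,1,0,0,0,0,0,0,0,1,0,0,0,0,0]
Step 2: insert obx at [4, 7, 11, 15] -> counters=[1,0,1,0,1,0,0,2,0,0,0,1,0,0,0,2,0,0,0,0,0]
Step 3: insert xln at [13, 14, 18, 20] -> counters=[1,0,1,0,1,0,0,2,0,0,0,1,0,1,1,2,0,0,1,0,1]
Step 4: insert txw at [5, 11, 16, 18] -> counters=[1,0,1,0,1,1,0,2,0,0,0,2,0,1,1,2,1,0,2,0,1]
Step 5: delete y at [0, 2, 7, 15] -> counters=[0,0,0,0,1,1,0,1,0,0,0,2,0,1,1,1,1,0,2,0,1]
Step 6: delete obx at [4, 7, 11, 15] -> counters=[0,0,0,0,0,1,0,0,0,0,0,1,0,1,1,0,1,0,2,0,1]
Step 7: insert obx at [4, 7, 11, 15] -> counters=[0,0,0,0,1,1,0,1,0,0,0,2,0,1,1,1,1,0,2,0,1]
Step 8: delete obx at [4, 7, 11, 15] -> counters=[0,0,0,0,0,1,0,0,0,0,0,1,0,1,1,0,1,0,2,0,1]
Step 9: delete xln at [13, 14, 18, 20] -> counters=[0,0,0,0,0,1,0,0,0,0,0,1,0,0,0,0,1,0,1,0,0]
Step 10: delete txw at [5, 11, 16, 18] -> counters=[0,0,0,0,0,0,0,0,0,0,0,0,0,0,0,0,0,0,0,0,0]
Step 11: insert obx at [4, 7, 11, 15] -> counters=[0,0,0,0,1,0,0,1,0,0,0,1,0,0,0,1,0,0,0,0,0]
Step 12: insert y at [0, 2, 7, 15] -> counters=[1,0,1,0,1,0,0,2,0,0,0,1,0,0,0,2,0,0,0,0,0]
Step 13: delete y at [0, 2, 7, 15] -> counters=[0,0,0,0,1,0,0,1,0,0,0,1,0,0,0,1,0,0,0,0,0]
Step 14: delete obx at [4, 7, 11, 15] -> counters=[0,0,0,0,0,0,0,0,0,0,0,0,0,0,0,0,0,0,0,0,0]
Step 15: insert obx at [4, 7, 11, 15] -> counters=[0,0,0,0,1,0,0,1,0,0,0,1,0,0,0,1,0,0,0,0,0]
Final counters=[0,0,0,0,1,0,0,1,0,0,0,1,0,0,0,1,0,0,0,0,0] -> 4 nonzero

Answer: 4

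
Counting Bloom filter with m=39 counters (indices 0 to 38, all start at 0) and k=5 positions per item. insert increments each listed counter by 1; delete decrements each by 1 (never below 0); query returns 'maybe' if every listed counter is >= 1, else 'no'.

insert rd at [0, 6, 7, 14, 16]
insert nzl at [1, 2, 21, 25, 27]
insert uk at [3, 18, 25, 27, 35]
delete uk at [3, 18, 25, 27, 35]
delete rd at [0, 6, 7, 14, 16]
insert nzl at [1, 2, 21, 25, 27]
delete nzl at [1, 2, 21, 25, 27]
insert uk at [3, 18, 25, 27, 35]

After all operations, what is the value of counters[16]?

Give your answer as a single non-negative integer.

Step 1: insert rd at [0, 6, 7, 14, 16] -> counters=[1,0,0,0,0,0,1,1,0,0,0,0,0,0,1,0,1,0,0,0,0,0,0,0,0,0,0,0,0,0,0,0,0,0,0,0,0,0,0]
Step 2: insert nzl at [1, 2, 21, 25, 27] -> counters=[1,1,1,0,0,0,1,1,0,0,0,0,0,0,1,0,1,0,0,0,0,1,0,0,0,1,0,1,0,0,0,0,0,0,0,0,0,0,0]
Step 3: insert uk at [3, 18, 25, 27, 35] -> counters=[1,1,1,1,0,0,1,1,0,0,0,0,0,0,1,0,1,0,1,0,0,1,0,0,0,2,0,2,0,0,0,0,0,0,0,1,0,0,0]
Step 4: delete uk at [3, 18, 25, 27, 35] -> counters=[1,1,1,0,0,0,1,1,0,0,0,0,0,0,1,0,1,0,0,0,0,1,0,0,0,1,0,1,0,0,0,0,0,0,0,0,0,0,0]
Step 5: delete rd at [0, 6, 7, 14, 16] -> counters=[0,1,1,0,0,0,0,0,0,0,0,0,0,0,0,0,0,0,0,0,0,1,0,0,0,1,0,1,0,0,0,0,0,0,0,0,0,0,0]
Step 6: insert nzl at [1, 2, 21, 25, 27] -> counters=[0,2,2,0,0,0,0,0,0,0,0,0,0,0,0,0,0,0,0,0,0,2,0,0,0,2,0,2,0,0,0,0,0,0,0,0,0,0,0]
Step 7: delete nzl at [1, 2, 21, 25, 27] -> counters=[0,1,1,0,0,0,0,0,0,0,0,0,0,0,0,0,0,0,0,0,0,1,0,0,0,1,0,1,0,0,0,0,0,0,0,0,0,0,0]
Step 8: insert uk at [3, 18, 25, 27, 35] -> counters=[0,1,1,1,0,0,0,0,0,0,0,0,0,0,0,0,0,0,1,0,0,1,0,0,0,2,0,2,0,0,0,0,0,0,0,1,0,0,0]
Final counters=[0,1,1,1,0,0,0,0,0,0,0,0,0,0,0,0,0,0,1,0,0,1,0,0,0,2,0,2,0,0,0,0,0,0,0,1,0,0,0] -> counters[16]=0

Answer: 0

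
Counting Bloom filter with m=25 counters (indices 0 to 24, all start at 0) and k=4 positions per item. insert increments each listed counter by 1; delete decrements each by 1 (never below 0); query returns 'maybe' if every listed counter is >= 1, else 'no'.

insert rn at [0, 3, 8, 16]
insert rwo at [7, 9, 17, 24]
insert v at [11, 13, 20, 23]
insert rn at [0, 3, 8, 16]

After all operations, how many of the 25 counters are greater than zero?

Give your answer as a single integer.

Answer: 12

Derivation:
Step 1: insert rn at [0, 3, 8, 16] -> counters=[1,0,0,1,0,0,0,0,1,0,0,0,0,0,0,0,1,0,0,0,0,0,0,0,0]
Step 2: insert rwo at [7, 9, 17, 24] -> counters=[1,0,0,1,0,0,0,1,1,1,0,0,0,0,0,0,1,1,0,0,0,0,0,0,1]
Step 3: insert v at [11, 13, 20, 23] -> counters=[1,0,0,1,0,0,0,1,1,1,0,1,0,1,0,0,1,1,0,0,1,0,0,1,1]
Step 4: insert rn at [0, 3, 8, 16] -> counters=[2,0,0,2,0,0,0,1,2,1,0,1,0,1,0,0,2,1,0,0,1,0,0,1,1]
Final counters=[2,0,0,2,0,0,0,1,2,1,0,1,0,1,0,0,2,1,0,0,1,0,0,1,1] -> 12 nonzero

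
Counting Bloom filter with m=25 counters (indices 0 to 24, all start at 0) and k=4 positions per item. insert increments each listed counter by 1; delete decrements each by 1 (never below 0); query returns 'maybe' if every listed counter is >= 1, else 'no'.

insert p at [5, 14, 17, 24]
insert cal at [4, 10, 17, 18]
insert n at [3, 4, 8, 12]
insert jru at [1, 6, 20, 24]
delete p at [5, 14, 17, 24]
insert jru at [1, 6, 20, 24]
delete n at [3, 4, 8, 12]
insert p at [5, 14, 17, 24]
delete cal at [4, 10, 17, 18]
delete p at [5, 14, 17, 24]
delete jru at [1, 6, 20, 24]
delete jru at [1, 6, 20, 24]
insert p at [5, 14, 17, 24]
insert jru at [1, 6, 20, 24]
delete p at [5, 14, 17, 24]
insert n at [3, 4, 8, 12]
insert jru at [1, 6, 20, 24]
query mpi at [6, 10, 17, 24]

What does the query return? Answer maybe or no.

Step 1: insert p at [5, 14, 17, 24] -> counters=[0,0,0,0,0,1,0,0,0,0,0,0,0,0,1,0,0,1,0,0,0,0,0,0,1]
Step 2: insert cal at [4, 10, 17, 18] -> counters=[0,0,0,0,1,1,0,0,0,0,1,0,0,0,1,0,0,2,1,0,0,0,0,0,1]
Step 3: insert n at [3, 4, 8, 12] -> counters=[0,0,0,1,2,1,0,0,1,0,1,0,1,0,1,0,0,2,1,0,0,0,0,0,1]
Step 4: insert jru at [1, 6, 20, 24] -> counters=[0,1,0,1,2,1,1,0,1,0,1,0,1,0,1,0,0,2,1,0,1,0,0,0,2]
Step 5: delete p at [5, 14, 17, 24] -> counters=[0,1,0,1,2,0,1,0,1,0,1,0,1,0,0,0,0,1,1,0,1,0,0,0,1]
Step 6: insert jru at [1, 6, 20, 24] -> counters=[0,2,0,1,2,0,2,0,1,0,1,0,1,0,0,0,0,1,1,0,2,0,0,0,2]
Step 7: delete n at [3, 4, 8, 12] -> counters=[0,2,0,0,1,0,2,0,0,0,1,0,0,0,0,0,0,1,1,0,2,0,0,0,2]
Step 8: insert p at [5, 14, 17, 24] -> counters=[0,2,0,0,1,1,2,0,0,0,1,0,0,0,1,0,0,2,1,0,2,0,0,0,3]
Step 9: delete cal at [4, 10, 17, 18] -> counters=[0,2,0,0,0,1,2,0,0,0,0,0,0,0,1,0,0,1,0,0,2,0,0,0,3]
Step 10: delete p at [5, 14, 17, 24] -> counters=[0,2,0,0,0,0,2,0,0,0,0,0,0,0,0,0,0,0,0,0,2,0,0,0,2]
Step 11: delete jru at [1, 6, 20, 24] -> counters=[0,1,0,0,0,0,1,0,0,0,0,0,0,0,0,0,0,0,0,0,1,0,0,0,1]
Step 12: delete jru at [1, 6, 20, 24] -> counters=[0,0,0,0,0,0,0,0,0,0,0,0,0,0,0,0,0,0,0,0,0,0,0,0,0]
Step 13: insert p at [5, 14, 17, 24] -> counters=[0,0,0,0,0,1,0,0,0,0,0,0,0,0,1,0,0,1,0,0,0,0,0,0,1]
Step 14: insert jru at [1, 6, 20, 24] -> counters=[0,1,0,0,0,1,1,0,0,0,0,0,0,0,1,0,0,1,0,0,1,0,0,0,2]
Step 15: delete p at [5, 14, 17, 24] -> counters=[0,1,0,0,0,0,1,0,0,0,0,0,0,0,0,0,0,0,0,0,1,0,0,0,1]
Step 16: insert n at [3, 4, 8, 12] -> counters=[0,1,0,1,1,0,1,0,1,0,0,0,1,0,0,0,0,0,0,0,1,0,0,0,1]
Step 17: insert jru at [1, 6, 20, 24] -> counters=[0,2,0,1,1,0,2,0,1,0,0,0,1,0,0,0,0,0,0,0,2,0,0,0,2]
Query mpi: check counters[6]=2 counters[10]=0 counters[17]=0 counters[24]=2 -> no

Answer: no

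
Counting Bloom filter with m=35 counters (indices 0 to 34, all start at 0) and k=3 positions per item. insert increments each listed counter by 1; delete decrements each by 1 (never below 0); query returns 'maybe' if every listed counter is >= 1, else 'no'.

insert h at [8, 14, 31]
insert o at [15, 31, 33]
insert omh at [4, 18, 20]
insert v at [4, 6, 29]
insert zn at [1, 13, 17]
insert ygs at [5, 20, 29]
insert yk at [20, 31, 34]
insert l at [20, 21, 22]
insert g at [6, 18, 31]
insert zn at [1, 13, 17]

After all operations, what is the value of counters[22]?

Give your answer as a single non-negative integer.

Step 1: insert h at [8, 14, 31] -> counters=[0,0,0,0,0,0,0,0,1,0,0,0,0,0,1,0,0,0,0,0,0,0,0,0,0,0,0,0,0,0,0,1,0,0,0]
Step 2: insert o at [15, 31, 33] -> counters=[0,0,0,0,0,0,0,0,1,0,0,0,0,0,1,1,0,0,0,0,0,0,0,0,0,0,0,0,0,0,0,2,0,1,0]
Step 3: insert omh at [4, 18, 20] -> counters=[0,0,0,0,1,0,0,0,1,0,0,0,0,0,1,1,0,0,1,0,1,0,0,0,0,0,0,0,0,0,0,2,0,1,0]
Step 4: insert v at [4, 6, 29] -> counters=[0,0,0,0,2,0,1,0,1,0,0,0,0,0,1,1,0,0,1,0,1,0,0,0,0,0,0,0,0,1,0,2,0,1,0]
Step 5: insert zn at [1, 13, 17] -> counters=[0,1,0,0,2,0,1,0,1,0,0,0,0,1,1,1,0,1,1,0,1,0,0,0,0,0,0,0,0,1,0,2,0,1,0]
Step 6: insert ygs at [5, 20, 29] -> counters=[0,1,0,0,2,1,1,0,1,0,0,0,0,1,1,1,0,1,1,0,2,0,0,0,0,0,0,0,0,2,0,2,0,1,0]
Step 7: insert yk at [20, 31, 34] -> counters=[0,1,0,0,2,1,1,0,1,0,0,0,0,1,1,1,0,1,1,0,3,0,0,0,0,0,0,0,0,2,0,3,0,1,1]
Step 8: insert l at [20, 21, 22] -> counters=[0,1,0,0,2,1,1,0,1,0,0,0,0,1,1,1,0,1,1,0,4,1,1,0,0,0,0,0,0,2,0,3,0,1,1]
Step 9: insert g at [6, 18, 31] -> counters=[0,1,0,0,2,1,2,0,1,0,0,0,0,1,1,1,0,1,2,0,4,1,1,0,0,0,0,0,0,2,0,4,0,1,1]
Step 10: insert zn at [1, 13, 17] -> counters=[0,2,0,0,2,1,2,0,1,0,0,0,0,2,1,1,0,2,2,0,4,1,1,0,0,0,0,0,0,2,0,4,0,1,1]
Final counters=[0,2,0,0,2,1,2,0,1,0,0,0,0,2,1,1,0,2,2,0,4,1,1,0,0,0,0,0,0,2,0,4,0,1,1] -> counters[22]=1

Answer: 1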